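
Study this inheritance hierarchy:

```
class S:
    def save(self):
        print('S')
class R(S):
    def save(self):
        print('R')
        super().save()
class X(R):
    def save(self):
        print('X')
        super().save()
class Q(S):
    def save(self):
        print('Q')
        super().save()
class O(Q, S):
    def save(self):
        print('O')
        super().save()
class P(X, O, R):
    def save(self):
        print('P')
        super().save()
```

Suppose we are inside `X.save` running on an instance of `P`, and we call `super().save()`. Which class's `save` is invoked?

L[P] = P + merge(L[X], L[O], L[R], [X O R])
  take X:  [X R S object] + [O Q S object] + [R S object] + [X O R]
  take O:  [R S object] + [O Q S object] + [R S object] + [O R]
  take R:  [R S object] + [Q S object] + [R S object] + [R]
  take Q:  [S object] + [Q S object] + [S object]
  take S:  [S object] + [S object] + [S object]
  take object:  [object] + [object] + [object]
MRO: P X O R Q S object
super() in X.save on a P instance goes to the class after X in P's MRO: O.

O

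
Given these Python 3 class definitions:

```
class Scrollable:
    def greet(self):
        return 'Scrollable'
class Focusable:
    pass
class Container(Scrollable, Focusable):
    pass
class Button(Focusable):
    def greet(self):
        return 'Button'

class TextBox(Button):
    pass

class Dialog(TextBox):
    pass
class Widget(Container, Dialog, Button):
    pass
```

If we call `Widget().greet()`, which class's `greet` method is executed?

L[Widget] = Widget + merge(L[Container], L[Dialog], L[Button], [Container Dialog Button])
  take Container:  [Container Scrollable Focusable object] + [Dialog TextBox Button Focusable object] + [Button Focusable object] + [Container Dialog Button]
  take Scrollable:  [Scrollable Focusable object] + [Dialog TextBox Button Focusable object] + [Button Focusable object] + [Dialog Button]
  take Dialog:  [Focusable object] + [Dialog TextBox Button Focusable object] + [Button Focusable object] + [Dialog Button]
  take TextBox:  [Focusable object] + [TextBox Button Focusable object] + [Button Focusable object] + [Button]
  take Button:  [Focusable object] + [Button Focusable object] + [Button Focusable object] + [Button]
  take Focusable:  [Focusable object] + [Focusable object] + [Focusable object]
  take object:  [object] + [object] + [object]
MRO: Widget Container Scrollable Dialog TextBox Button Focusable object
greet is defined in: Button, Scrollable. First along the MRO is Scrollable.

Scrollable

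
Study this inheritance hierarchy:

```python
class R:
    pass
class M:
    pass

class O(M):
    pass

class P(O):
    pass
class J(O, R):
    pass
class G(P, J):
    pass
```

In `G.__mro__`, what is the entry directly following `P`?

L[G] = G + merge(L[P], L[J], [P J])
  take P:  [P O M object] + [J O M R object] + [P J]
  take J:  [O M object] + [J O M R object] + [J]
  take O:  [O M object] + [O M R object]
  take M:  [M object] + [M R object]
  take R:  [object] + [R object]
  take object:  [object] + [object]
MRO: G P J O M R object
P is at position 1; next is J.

J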